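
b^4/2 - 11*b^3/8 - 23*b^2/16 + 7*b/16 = b*(b/2 + 1/2)*(b - 7/2)*(b - 1/4)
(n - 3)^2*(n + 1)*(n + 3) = n^4 - 2*n^3 - 12*n^2 + 18*n + 27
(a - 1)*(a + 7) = a^2 + 6*a - 7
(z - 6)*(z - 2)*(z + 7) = z^3 - z^2 - 44*z + 84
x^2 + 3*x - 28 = (x - 4)*(x + 7)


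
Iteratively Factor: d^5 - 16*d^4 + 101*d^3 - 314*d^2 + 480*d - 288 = (d - 4)*(d^4 - 12*d^3 + 53*d^2 - 102*d + 72) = (d - 4)*(d - 2)*(d^3 - 10*d^2 + 33*d - 36) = (d - 4)*(d - 3)*(d - 2)*(d^2 - 7*d + 12) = (d - 4)*(d - 3)^2*(d - 2)*(d - 4)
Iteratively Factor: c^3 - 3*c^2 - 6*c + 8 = (c - 4)*(c^2 + c - 2) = (c - 4)*(c - 1)*(c + 2)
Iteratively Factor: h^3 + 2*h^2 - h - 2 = (h - 1)*(h^2 + 3*h + 2) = (h - 1)*(h + 1)*(h + 2)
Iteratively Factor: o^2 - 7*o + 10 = (o - 5)*(o - 2)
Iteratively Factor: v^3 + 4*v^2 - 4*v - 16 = (v + 2)*(v^2 + 2*v - 8) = (v - 2)*(v + 2)*(v + 4)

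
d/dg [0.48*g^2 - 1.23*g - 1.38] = 0.96*g - 1.23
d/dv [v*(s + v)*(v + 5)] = v*(s + v) + v*(v + 5) + (s + v)*(v + 5)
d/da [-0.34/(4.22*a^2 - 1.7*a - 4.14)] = (2.8696*a - 0.578)/(-4.22*a^2 + 1.7*a + 4.14)^2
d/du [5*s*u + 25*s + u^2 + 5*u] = 5*s + 2*u + 5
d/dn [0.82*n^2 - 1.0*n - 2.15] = 1.64*n - 1.0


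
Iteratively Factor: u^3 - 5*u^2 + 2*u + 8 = (u + 1)*(u^2 - 6*u + 8) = (u - 2)*(u + 1)*(u - 4)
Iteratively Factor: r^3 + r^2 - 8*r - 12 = (r + 2)*(r^2 - r - 6) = (r + 2)^2*(r - 3)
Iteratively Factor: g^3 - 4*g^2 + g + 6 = (g - 2)*(g^2 - 2*g - 3) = (g - 2)*(g + 1)*(g - 3)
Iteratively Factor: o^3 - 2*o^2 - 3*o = (o)*(o^2 - 2*o - 3) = o*(o + 1)*(o - 3)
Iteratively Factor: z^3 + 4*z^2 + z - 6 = (z - 1)*(z^2 + 5*z + 6) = (z - 1)*(z + 2)*(z + 3)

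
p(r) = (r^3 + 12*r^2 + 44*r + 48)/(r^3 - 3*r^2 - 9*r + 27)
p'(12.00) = -0.33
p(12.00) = 3.32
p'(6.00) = -5.56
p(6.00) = 11.85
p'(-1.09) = 0.66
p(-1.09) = 0.41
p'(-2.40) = 0.38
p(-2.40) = -0.13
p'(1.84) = 56.06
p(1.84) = 27.00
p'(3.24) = -7857.35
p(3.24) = 975.29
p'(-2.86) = 4.33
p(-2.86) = -0.64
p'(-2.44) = 0.41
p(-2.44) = -0.15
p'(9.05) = -0.89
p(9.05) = 4.92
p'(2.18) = 168.01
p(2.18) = 60.67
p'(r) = (-3*r^2 + 6*r + 9)*(r^3 + 12*r^2 + 44*r + 48)/(r^3 - 3*r^2 - 9*r + 27)^2 + (3*r^2 + 24*r + 44)/(r^3 - 3*r^2 - 9*r + 27)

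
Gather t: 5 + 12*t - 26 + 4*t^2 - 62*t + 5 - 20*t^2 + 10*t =-16*t^2 - 40*t - 16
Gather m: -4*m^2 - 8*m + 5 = -4*m^2 - 8*m + 5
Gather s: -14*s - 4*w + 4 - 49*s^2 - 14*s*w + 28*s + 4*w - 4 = -49*s^2 + s*(14 - 14*w)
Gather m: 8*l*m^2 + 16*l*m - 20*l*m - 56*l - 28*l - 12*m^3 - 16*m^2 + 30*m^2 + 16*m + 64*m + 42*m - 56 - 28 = -84*l - 12*m^3 + m^2*(8*l + 14) + m*(122 - 4*l) - 84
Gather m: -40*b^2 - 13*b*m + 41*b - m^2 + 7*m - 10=-40*b^2 + 41*b - m^2 + m*(7 - 13*b) - 10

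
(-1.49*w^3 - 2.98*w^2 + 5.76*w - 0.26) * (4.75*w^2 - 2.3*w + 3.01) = -7.0775*w^5 - 10.728*w^4 + 29.7291*w^3 - 23.4528*w^2 + 17.9356*w - 0.7826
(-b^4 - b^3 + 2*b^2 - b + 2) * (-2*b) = 2*b^5 + 2*b^4 - 4*b^3 + 2*b^2 - 4*b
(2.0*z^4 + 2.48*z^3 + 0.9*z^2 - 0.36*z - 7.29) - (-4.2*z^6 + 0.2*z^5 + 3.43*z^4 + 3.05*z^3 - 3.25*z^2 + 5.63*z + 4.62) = 4.2*z^6 - 0.2*z^5 - 1.43*z^4 - 0.57*z^3 + 4.15*z^2 - 5.99*z - 11.91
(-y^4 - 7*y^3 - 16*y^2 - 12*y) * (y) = -y^5 - 7*y^4 - 16*y^3 - 12*y^2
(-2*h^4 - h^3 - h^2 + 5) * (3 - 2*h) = 4*h^5 - 4*h^4 - h^3 - 3*h^2 - 10*h + 15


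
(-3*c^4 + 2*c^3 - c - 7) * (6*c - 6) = -18*c^5 + 30*c^4 - 12*c^3 - 6*c^2 - 36*c + 42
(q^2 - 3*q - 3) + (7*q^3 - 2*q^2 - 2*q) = 7*q^3 - q^2 - 5*q - 3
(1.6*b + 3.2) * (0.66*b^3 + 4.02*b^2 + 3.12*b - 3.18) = 1.056*b^4 + 8.544*b^3 + 17.856*b^2 + 4.896*b - 10.176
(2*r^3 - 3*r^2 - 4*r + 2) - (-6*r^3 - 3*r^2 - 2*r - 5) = 8*r^3 - 2*r + 7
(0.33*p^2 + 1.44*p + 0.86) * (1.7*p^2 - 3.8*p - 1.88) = 0.561*p^4 + 1.194*p^3 - 4.6304*p^2 - 5.9752*p - 1.6168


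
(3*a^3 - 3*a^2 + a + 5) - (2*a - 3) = 3*a^3 - 3*a^2 - a + 8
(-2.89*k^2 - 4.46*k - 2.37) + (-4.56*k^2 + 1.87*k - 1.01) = -7.45*k^2 - 2.59*k - 3.38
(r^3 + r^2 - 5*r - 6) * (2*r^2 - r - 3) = 2*r^5 + r^4 - 14*r^3 - 10*r^2 + 21*r + 18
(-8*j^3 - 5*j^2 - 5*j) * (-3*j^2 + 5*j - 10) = 24*j^5 - 25*j^4 + 70*j^3 + 25*j^2 + 50*j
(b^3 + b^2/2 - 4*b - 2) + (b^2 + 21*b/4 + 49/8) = b^3 + 3*b^2/2 + 5*b/4 + 33/8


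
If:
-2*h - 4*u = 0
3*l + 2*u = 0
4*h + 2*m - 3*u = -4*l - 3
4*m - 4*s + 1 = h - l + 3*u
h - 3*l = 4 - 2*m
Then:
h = -42/41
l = -14/41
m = 2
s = 167/82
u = 21/41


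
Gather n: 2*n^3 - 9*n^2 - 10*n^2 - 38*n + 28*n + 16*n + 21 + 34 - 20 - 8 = 2*n^3 - 19*n^2 + 6*n + 27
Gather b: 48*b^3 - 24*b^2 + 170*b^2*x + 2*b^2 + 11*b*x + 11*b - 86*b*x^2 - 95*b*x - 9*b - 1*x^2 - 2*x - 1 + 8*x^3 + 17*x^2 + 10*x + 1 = 48*b^3 + b^2*(170*x - 22) + b*(-86*x^2 - 84*x + 2) + 8*x^3 + 16*x^2 + 8*x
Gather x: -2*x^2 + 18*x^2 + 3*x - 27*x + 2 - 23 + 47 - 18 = 16*x^2 - 24*x + 8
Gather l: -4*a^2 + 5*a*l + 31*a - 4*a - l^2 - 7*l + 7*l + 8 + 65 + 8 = -4*a^2 + 5*a*l + 27*a - l^2 + 81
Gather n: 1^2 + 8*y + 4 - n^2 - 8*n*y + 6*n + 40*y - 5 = -n^2 + n*(6 - 8*y) + 48*y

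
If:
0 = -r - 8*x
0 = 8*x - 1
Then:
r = -1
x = 1/8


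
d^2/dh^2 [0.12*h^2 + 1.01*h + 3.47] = 0.240000000000000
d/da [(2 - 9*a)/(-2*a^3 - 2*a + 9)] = (18*a^3 + 18*a - 2*(9*a - 2)*(3*a^2 + 1) - 81)/(2*a^3 + 2*a - 9)^2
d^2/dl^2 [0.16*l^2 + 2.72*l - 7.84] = 0.320000000000000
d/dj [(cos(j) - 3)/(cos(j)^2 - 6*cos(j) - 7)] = (cos(j)^2 - 6*cos(j) + 25)*sin(j)/(sin(j)^2 + 6*cos(j) + 6)^2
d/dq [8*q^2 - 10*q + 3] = 16*q - 10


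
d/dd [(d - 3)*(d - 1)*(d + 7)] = 3*d^2 + 6*d - 25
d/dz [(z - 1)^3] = 3*(z - 1)^2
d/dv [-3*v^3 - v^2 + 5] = v*(-9*v - 2)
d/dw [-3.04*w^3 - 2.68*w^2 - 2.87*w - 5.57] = -9.12*w^2 - 5.36*w - 2.87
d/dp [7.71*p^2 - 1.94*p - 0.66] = 15.42*p - 1.94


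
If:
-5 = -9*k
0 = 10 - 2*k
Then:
No Solution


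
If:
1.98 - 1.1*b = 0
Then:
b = 1.80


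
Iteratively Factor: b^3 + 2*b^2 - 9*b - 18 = (b + 2)*(b^2 - 9) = (b + 2)*(b + 3)*(b - 3)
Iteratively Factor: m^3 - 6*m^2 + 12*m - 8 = (m - 2)*(m^2 - 4*m + 4) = (m - 2)^2*(m - 2)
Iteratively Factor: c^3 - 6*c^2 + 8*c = (c - 2)*(c^2 - 4*c) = (c - 4)*(c - 2)*(c)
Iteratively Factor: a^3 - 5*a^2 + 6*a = (a)*(a^2 - 5*a + 6) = a*(a - 3)*(a - 2)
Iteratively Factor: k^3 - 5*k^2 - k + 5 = (k - 5)*(k^2 - 1) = (k - 5)*(k - 1)*(k + 1)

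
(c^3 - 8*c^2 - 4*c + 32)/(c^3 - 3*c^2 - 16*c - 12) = (c^2 - 10*c + 16)/(c^2 - 5*c - 6)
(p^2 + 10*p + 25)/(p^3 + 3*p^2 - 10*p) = (p + 5)/(p*(p - 2))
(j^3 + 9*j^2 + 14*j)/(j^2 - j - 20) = j*(j^2 + 9*j + 14)/(j^2 - j - 20)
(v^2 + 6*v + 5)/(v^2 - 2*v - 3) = (v + 5)/(v - 3)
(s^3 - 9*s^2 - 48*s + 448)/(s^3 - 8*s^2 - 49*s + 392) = (s - 8)/(s - 7)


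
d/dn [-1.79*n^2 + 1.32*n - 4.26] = 1.32 - 3.58*n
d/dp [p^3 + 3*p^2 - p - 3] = 3*p^2 + 6*p - 1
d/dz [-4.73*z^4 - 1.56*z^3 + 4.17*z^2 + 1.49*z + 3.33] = -18.92*z^3 - 4.68*z^2 + 8.34*z + 1.49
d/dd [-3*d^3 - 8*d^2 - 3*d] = -9*d^2 - 16*d - 3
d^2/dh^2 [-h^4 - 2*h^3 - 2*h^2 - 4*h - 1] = -12*h^2 - 12*h - 4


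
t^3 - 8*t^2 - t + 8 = (t - 8)*(t - 1)*(t + 1)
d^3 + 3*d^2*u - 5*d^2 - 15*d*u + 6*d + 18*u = (d - 3)*(d - 2)*(d + 3*u)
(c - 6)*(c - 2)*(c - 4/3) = c^3 - 28*c^2/3 + 68*c/3 - 16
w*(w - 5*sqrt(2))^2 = w^3 - 10*sqrt(2)*w^2 + 50*w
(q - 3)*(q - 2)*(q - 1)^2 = q^4 - 7*q^3 + 17*q^2 - 17*q + 6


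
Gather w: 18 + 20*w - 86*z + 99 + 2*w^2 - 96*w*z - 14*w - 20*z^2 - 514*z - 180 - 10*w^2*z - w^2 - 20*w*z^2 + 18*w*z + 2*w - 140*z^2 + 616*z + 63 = w^2*(1 - 10*z) + w*(-20*z^2 - 78*z + 8) - 160*z^2 + 16*z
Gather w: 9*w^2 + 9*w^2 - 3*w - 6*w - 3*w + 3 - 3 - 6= 18*w^2 - 12*w - 6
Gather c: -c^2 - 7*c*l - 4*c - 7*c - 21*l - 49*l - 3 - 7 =-c^2 + c*(-7*l - 11) - 70*l - 10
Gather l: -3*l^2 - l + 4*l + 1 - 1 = -3*l^2 + 3*l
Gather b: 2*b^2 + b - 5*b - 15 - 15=2*b^2 - 4*b - 30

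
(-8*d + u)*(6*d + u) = -48*d^2 - 2*d*u + u^2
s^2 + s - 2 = (s - 1)*(s + 2)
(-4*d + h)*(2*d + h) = -8*d^2 - 2*d*h + h^2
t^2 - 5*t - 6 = (t - 6)*(t + 1)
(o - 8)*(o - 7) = o^2 - 15*o + 56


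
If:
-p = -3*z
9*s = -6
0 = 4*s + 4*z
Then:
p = 2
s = -2/3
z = 2/3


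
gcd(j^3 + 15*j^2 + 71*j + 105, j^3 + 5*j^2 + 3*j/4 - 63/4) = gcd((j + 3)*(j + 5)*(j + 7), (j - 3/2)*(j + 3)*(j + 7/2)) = j + 3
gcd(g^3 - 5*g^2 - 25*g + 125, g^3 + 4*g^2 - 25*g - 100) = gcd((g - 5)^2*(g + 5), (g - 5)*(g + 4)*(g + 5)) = g^2 - 25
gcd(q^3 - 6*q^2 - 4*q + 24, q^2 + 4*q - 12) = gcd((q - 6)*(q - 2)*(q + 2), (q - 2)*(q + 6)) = q - 2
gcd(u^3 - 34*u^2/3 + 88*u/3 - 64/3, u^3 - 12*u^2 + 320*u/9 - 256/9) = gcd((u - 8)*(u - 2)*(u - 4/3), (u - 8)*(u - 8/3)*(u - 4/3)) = u^2 - 28*u/3 + 32/3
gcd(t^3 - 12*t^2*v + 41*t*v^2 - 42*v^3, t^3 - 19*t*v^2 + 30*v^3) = t^2 - 5*t*v + 6*v^2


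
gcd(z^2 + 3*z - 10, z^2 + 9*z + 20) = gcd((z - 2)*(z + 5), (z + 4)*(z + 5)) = z + 5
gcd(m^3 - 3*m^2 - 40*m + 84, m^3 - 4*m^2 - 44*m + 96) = m^2 + 4*m - 12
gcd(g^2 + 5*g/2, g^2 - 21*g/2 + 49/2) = 1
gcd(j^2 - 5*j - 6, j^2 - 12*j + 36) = j - 6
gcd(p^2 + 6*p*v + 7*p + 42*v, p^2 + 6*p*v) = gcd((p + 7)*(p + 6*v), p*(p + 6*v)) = p + 6*v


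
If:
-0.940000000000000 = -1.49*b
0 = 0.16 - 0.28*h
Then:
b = 0.63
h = 0.57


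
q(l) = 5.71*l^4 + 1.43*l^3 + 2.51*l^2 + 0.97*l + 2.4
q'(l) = 22.84*l^3 + 4.29*l^2 + 5.02*l + 0.97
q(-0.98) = 7.78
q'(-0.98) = -21.33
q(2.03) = 123.64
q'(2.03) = 219.91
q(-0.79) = 4.72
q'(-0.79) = -11.58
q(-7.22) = 15104.22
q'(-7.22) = -8407.87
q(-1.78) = 57.88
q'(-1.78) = -123.19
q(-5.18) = 3977.04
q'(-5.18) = -3084.50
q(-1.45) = 27.15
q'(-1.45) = -66.92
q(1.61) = 54.80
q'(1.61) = 115.49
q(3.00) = 529.02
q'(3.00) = 671.32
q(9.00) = 38720.22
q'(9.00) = 17044.00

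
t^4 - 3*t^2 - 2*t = t*(t - 2)*(t + 1)^2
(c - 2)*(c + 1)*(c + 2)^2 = c^4 + 3*c^3 - 2*c^2 - 12*c - 8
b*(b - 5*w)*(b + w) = b^3 - 4*b^2*w - 5*b*w^2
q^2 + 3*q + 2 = (q + 1)*(q + 2)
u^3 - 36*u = u*(u - 6)*(u + 6)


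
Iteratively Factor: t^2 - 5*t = (t)*(t - 5)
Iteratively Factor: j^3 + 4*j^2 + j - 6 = (j - 1)*(j^2 + 5*j + 6) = (j - 1)*(j + 2)*(j + 3)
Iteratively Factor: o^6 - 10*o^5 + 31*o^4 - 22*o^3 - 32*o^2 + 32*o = (o + 1)*(o^5 - 11*o^4 + 42*o^3 - 64*o^2 + 32*o) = (o - 4)*(o + 1)*(o^4 - 7*o^3 + 14*o^2 - 8*o) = (o - 4)*(o - 1)*(o + 1)*(o^3 - 6*o^2 + 8*o) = (o - 4)^2*(o - 1)*(o + 1)*(o^2 - 2*o) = o*(o - 4)^2*(o - 1)*(o + 1)*(o - 2)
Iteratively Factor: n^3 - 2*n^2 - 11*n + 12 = (n + 3)*(n^2 - 5*n + 4) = (n - 1)*(n + 3)*(n - 4)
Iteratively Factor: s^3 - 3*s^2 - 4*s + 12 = (s - 3)*(s^2 - 4) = (s - 3)*(s + 2)*(s - 2)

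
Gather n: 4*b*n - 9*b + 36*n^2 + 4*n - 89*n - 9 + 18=-9*b + 36*n^2 + n*(4*b - 85) + 9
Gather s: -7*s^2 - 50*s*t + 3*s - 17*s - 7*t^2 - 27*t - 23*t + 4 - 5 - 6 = -7*s^2 + s*(-50*t - 14) - 7*t^2 - 50*t - 7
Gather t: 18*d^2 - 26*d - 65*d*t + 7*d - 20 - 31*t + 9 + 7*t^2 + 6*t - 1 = 18*d^2 - 19*d + 7*t^2 + t*(-65*d - 25) - 12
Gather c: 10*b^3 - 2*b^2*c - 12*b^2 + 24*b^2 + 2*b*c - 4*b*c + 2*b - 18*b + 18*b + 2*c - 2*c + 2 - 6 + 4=10*b^3 + 12*b^2 + 2*b + c*(-2*b^2 - 2*b)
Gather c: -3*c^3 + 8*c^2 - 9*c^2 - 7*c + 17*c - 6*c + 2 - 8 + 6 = -3*c^3 - c^2 + 4*c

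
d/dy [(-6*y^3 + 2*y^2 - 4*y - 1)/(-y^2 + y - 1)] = (6*y^4 - 12*y^3 + 16*y^2 - 6*y + 5)/(y^4 - 2*y^3 + 3*y^2 - 2*y + 1)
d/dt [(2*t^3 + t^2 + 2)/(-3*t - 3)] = (-4*t^3 - 7*t^2 - 2*t + 2)/(3*(t^2 + 2*t + 1))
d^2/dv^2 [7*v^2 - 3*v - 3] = 14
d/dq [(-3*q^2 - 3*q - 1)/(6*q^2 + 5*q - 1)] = (3*q^2 + 18*q + 8)/(36*q^4 + 60*q^3 + 13*q^2 - 10*q + 1)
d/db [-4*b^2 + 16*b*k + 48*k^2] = -8*b + 16*k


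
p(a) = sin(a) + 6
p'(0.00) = 1.00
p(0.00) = 6.00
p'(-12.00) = 0.84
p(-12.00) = 6.54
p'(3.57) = -0.91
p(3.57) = 5.58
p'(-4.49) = -0.22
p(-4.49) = 6.98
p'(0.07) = 1.00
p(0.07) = 6.07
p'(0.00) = 1.00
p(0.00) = 6.00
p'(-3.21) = -1.00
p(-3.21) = 6.07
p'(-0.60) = 0.83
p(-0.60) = 5.44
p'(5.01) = 0.29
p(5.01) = 5.04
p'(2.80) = -0.94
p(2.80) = 6.33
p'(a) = cos(a)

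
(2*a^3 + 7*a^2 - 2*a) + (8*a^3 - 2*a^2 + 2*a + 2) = 10*a^3 + 5*a^2 + 2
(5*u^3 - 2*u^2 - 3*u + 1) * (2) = 10*u^3 - 4*u^2 - 6*u + 2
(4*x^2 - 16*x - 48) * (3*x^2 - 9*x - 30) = 12*x^4 - 84*x^3 - 120*x^2 + 912*x + 1440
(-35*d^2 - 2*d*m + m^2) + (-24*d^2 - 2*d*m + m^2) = -59*d^2 - 4*d*m + 2*m^2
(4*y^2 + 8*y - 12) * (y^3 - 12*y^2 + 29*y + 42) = 4*y^5 - 40*y^4 + 8*y^3 + 544*y^2 - 12*y - 504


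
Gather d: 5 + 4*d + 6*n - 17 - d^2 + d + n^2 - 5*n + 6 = -d^2 + 5*d + n^2 + n - 6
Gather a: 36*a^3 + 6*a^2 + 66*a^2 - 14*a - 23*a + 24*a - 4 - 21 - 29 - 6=36*a^3 + 72*a^2 - 13*a - 60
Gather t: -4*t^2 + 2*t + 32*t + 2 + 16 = -4*t^2 + 34*t + 18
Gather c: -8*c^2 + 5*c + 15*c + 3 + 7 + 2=-8*c^2 + 20*c + 12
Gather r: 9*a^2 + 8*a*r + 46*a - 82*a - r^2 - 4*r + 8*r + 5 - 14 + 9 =9*a^2 - 36*a - r^2 + r*(8*a + 4)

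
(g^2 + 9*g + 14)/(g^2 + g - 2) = (g + 7)/(g - 1)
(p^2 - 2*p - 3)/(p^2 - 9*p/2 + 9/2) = 2*(p + 1)/(2*p - 3)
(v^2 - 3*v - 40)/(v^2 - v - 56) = (v + 5)/(v + 7)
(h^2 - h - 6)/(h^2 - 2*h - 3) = (h + 2)/(h + 1)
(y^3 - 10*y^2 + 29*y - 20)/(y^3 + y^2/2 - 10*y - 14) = 2*(y^3 - 10*y^2 + 29*y - 20)/(2*y^3 + y^2 - 20*y - 28)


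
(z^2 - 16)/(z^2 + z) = (z^2 - 16)/(z*(z + 1))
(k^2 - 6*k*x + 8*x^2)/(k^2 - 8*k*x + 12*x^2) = (-k + 4*x)/(-k + 6*x)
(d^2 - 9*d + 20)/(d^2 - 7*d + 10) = (d - 4)/(d - 2)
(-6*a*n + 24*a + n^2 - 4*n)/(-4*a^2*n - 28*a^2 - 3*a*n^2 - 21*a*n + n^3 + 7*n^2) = (6*a*n - 24*a - n^2 + 4*n)/(4*a^2*n + 28*a^2 + 3*a*n^2 + 21*a*n - n^3 - 7*n^2)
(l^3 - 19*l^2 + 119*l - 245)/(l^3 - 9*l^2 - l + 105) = (l - 7)/(l + 3)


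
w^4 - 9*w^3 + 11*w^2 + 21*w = w*(w - 7)*(w - 3)*(w + 1)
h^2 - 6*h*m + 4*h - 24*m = (h + 4)*(h - 6*m)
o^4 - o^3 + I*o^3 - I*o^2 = o^2*(o - 1)*(o + I)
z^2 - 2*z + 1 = (z - 1)^2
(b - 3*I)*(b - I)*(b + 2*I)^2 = b^4 + 9*b^2 + 4*I*b + 12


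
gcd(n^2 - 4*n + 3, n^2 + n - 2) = n - 1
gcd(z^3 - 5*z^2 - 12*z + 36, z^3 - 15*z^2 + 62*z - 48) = z - 6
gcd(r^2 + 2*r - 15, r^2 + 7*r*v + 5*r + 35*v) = r + 5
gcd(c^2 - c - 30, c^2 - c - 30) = c^2 - c - 30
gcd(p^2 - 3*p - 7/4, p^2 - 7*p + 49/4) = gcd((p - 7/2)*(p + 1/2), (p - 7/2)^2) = p - 7/2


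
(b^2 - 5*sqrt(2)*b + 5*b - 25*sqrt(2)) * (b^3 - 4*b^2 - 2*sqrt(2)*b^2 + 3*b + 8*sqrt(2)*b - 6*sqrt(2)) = b^5 - 7*sqrt(2)*b^4 + b^4 - 7*sqrt(2)*b^3 + 3*b^3 + 35*b^2 + 119*sqrt(2)*b^2 - 340*b - 105*sqrt(2)*b + 300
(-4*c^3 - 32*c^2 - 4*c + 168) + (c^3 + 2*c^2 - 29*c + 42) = -3*c^3 - 30*c^2 - 33*c + 210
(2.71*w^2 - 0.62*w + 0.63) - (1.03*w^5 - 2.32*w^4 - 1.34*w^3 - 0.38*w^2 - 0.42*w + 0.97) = -1.03*w^5 + 2.32*w^4 + 1.34*w^3 + 3.09*w^2 - 0.2*w - 0.34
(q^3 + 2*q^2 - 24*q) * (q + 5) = q^4 + 7*q^3 - 14*q^2 - 120*q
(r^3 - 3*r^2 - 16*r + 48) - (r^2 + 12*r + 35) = r^3 - 4*r^2 - 28*r + 13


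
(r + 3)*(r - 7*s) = r^2 - 7*r*s + 3*r - 21*s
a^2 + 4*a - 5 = (a - 1)*(a + 5)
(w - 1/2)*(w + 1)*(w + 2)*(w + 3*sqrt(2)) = w^4 + 5*w^3/2 + 3*sqrt(2)*w^3 + w^2/2 + 15*sqrt(2)*w^2/2 - w + 3*sqrt(2)*w/2 - 3*sqrt(2)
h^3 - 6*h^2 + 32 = (h - 4)^2*(h + 2)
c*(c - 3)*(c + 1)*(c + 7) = c^4 + 5*c^3 - 17*c^2 - 21*c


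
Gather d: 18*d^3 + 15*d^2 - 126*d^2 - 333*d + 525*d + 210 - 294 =18*d^3 - 111*d^2 + 192*d - 84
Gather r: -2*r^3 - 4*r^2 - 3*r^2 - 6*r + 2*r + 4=-2*r^3 - 7*r^2 - 4*r + 4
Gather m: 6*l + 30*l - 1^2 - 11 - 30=36*l - 42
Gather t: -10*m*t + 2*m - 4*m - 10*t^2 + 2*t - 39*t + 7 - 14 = -2*m - 10*t^2 + t*(-10*m - 37) - 7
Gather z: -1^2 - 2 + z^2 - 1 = z^2 - 4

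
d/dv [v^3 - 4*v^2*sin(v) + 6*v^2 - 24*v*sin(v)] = -4*v^2*cos(v) + 3*v^2 - 8*v*sin(v) - 24*v*cos(v) + 12*v - 24*sin(v)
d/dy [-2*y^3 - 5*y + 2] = -6*y^2 - 5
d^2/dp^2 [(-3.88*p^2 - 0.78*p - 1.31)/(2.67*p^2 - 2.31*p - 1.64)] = (2.8421709430404e-14*p^4 - 58.982436*p^3 - 157.971618*p^2 + 27.985338*p - 40.41443)/(19.034163*p^6 - 49.403277*p^5 + 7.667973*p^4 + 48.363777*p^3 - 4.709916*p^2 - 18.638928*p - 4.410944)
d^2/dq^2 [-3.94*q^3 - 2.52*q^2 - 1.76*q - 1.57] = -23.64*q - 5.04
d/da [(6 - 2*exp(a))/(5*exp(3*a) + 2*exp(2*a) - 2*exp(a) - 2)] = 2*((exp(a) - 3)*(15*exp(2*a) + 4*exp(a) - 2) - 5*exp(3*a) - 2*exp(2*a) + 2*exp(a) + 2)*exp(a)/(5*exp(3*a) + 2*exp(2*a) - 2*exp(a) - 2)^2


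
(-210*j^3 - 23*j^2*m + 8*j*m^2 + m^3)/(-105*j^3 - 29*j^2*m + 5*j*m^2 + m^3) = (6*j + m)/(3*j + m)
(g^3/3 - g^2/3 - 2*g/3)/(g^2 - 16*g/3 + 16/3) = g*(g^2 - g - 2)/(3*g^2 - 16*g + 16)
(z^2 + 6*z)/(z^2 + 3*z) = (z + 6)/(z + 3)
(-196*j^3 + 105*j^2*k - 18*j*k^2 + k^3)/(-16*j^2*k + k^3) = (49*j^2 - 14*j*k + k^2)/(k*(4*j + k))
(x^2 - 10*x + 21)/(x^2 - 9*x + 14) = (x - 3)/(x - 2)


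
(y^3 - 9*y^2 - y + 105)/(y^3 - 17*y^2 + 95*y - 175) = (y + 3)/(y - 5)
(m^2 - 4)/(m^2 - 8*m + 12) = (m + 2)/(m - 6)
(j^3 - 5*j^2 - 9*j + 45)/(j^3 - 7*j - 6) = (j^2 - 2*j - 15)/(j^2 + 3*j + 2)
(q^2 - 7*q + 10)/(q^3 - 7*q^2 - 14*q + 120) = (q - 2)/(q^2 - 2*q - 24)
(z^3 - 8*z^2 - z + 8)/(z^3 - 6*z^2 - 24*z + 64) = (z^2 - 1)/(z^2 + 2*z - 8)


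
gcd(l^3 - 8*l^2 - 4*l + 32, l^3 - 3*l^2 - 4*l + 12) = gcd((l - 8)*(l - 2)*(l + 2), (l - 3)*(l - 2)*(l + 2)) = l^2 - 4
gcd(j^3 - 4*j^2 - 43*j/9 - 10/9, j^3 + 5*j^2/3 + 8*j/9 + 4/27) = j^2 + j + 2/9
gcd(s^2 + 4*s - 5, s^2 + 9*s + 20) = s + 5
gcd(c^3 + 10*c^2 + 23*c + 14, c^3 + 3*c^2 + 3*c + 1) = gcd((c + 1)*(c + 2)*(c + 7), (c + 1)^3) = c + 1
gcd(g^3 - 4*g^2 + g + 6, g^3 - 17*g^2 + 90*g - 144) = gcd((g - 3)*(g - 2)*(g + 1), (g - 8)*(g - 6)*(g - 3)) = g - 3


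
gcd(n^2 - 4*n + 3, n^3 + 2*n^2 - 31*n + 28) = n - 1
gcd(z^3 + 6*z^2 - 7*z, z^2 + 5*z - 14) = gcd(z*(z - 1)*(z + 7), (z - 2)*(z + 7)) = z + 7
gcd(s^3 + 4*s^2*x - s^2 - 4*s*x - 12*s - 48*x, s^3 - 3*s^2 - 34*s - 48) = s + 3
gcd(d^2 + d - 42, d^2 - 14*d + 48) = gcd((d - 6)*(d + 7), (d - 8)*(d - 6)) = d - 6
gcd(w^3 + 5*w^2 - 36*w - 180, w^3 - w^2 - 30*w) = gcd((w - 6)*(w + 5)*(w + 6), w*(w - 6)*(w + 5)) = w^2 - w - 30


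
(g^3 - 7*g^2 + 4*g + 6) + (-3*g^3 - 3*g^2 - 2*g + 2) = -2*g^3 - 10*g^2 + 2*g + 8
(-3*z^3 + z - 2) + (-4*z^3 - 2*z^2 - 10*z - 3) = -7*z^3 - 2*z^2 - 9*z - 5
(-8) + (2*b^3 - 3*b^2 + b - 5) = 2*b^3 - 3*b^2 + b - 13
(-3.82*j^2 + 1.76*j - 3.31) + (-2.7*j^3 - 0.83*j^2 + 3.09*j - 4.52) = -2.7*j^3 - 4.65*j^2 + 4.85*j - 7.83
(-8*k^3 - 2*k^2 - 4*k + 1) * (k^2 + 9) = -8*k^5 - 2*k^4 - 76*k^3 - 17*k^2 - 36*k + 9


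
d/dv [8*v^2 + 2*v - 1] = 16*v + 2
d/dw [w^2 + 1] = 2*w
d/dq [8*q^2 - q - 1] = 16*q - 1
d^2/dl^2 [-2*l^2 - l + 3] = -4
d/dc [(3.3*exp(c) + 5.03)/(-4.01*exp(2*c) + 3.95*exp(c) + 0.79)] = (13.233*exp(2*c) + 40.3406*exp(c) - 17.2615)*exp(c)/(16.0801*exp(4*c) - 31.679*exp(3*c) + 9.2667*exp(2*c) + 6.241*exp(c) + 0.6241)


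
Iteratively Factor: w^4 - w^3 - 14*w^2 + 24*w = (w - 3)*(w^3 + 2*w^2 - 8*w) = (w - 3)*(w + 4)*(w^2 - 2*w) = (w - 3)*(w - 2)*(w + 4)*(w)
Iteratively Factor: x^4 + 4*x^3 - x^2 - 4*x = (x - 1)*(x^3 + 5*x^2 + 4*x) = (x - 1)*(x + 4)*(x^2 + x) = x*(x - 1)*(x + 4)*(x + 1)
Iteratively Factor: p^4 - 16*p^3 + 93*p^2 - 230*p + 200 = (p - 5)*(p^3 - 11*p^2 + 38*p - 40) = (p - 5)*(p - 2)*(p^2 - 9*p + 20) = (p - 5)*(p - 4)*(p - 2)*(p - 5)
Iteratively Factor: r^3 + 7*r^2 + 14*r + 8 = (r + 4)*(r^2 + 3*r + 2) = (r + 2)*(r + 4)*(r + 1)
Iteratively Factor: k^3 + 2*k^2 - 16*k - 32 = (k - 4)*(k^2 + 6*k + 8) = (k - 4)*(k + 2)*(k + 4)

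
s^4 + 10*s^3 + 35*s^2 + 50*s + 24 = (s + 1)*(s + 2)*(s + 3)*(s + 4)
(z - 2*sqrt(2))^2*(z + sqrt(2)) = z^3 - 3*sqrt(2)*z^2 + 8*sqrt(2)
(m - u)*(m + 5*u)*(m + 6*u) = m^3 + 10*m^2*u + 19*m*u^2 - 30*u^3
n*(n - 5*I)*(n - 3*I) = n^3 - 8*I*n^2 - 15*n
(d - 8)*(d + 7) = d^2 - d - 56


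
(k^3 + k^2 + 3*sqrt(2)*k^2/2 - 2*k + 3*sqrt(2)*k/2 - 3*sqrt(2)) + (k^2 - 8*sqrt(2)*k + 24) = k^3 + 2*k^2 + 3*sqrt(2)*k^2/2 - 13*sqrt(2)*k/2 - 2*k - 3*sqrt(2) + 24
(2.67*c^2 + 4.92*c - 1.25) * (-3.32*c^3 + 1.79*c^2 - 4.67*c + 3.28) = -8.8644*c^5 - 11.5551*c^4 + 0.487900000000002*c^3 - 16.4563*c^2 + 21.9751*c - 4.1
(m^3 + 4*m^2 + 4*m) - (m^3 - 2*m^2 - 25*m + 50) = 6*m^2 + 29*m - 50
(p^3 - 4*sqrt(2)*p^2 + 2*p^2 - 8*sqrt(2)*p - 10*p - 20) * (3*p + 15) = 3*p^4 - 12*sqrt(2)*p^3 + 21*p^3 - 84*sqrt(2)*p^2 - 210*p - 120*sqrt(2)*p - 300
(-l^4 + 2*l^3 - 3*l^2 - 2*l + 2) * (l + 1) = -l^5 + l^4 - l^3 - 5*l^2 + 2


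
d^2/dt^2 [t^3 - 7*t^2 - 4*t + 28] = 6*t - 14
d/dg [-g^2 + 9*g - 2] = 9 - 2*g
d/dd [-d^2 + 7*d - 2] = 7 - 2*d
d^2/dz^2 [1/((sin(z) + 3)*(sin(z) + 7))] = (-4*sin(z)^4 - 30*sin(z)^3 - 10*sin(z)^2 + 270*sin(z) + 158)/((sin(z) + 3)^3*(sin(z) + 7)^3)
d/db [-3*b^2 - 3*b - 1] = -6*b - 3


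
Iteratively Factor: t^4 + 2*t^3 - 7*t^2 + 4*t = (t - 1)*(t^3 + 3*t^2 - 4*t) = (t - 1)^2*(t^2 + 4*t) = (t - 1)^2*(t + 4)*(t)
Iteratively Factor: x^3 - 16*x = (x + 4)*(x^2 - 4*x) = (x - 4)*(x + 4)*(x)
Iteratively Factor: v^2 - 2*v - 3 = (v + 1)*(v - 3)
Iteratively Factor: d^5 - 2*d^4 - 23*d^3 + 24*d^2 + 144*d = (d + 3)*(d^4 - 5*d^3 - 8*d^2 + 48*d) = (d - 4)*(d + 3)*(d^3 - d^2 - 12*d) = (d - 4)^2*(d + 3)*(d^2 + 3*d) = d*(d - 4)^2*(d + 3)*(d + 3)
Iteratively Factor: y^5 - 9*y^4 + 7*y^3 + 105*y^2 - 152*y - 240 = (y - 5)*(y^4 - 4*y^3 - 13*y^2 + 40*y + 48) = (y - 5)*(y + 3)*(y^3 - 7*y^2 + 8*y + 16) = (y - 5)*(y - 4)*(y + 3)*(y^2 - 3*y - 4) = (y - 5)*(y - 4)^2*(y + 3)*(y + 1)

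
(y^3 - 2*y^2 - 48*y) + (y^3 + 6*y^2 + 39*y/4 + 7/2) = 2*y^3 + 4*y^2 - 153*y/4 + 7/2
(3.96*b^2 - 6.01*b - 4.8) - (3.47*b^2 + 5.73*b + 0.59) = 0.49*b^2 - 11.74*b - 5.39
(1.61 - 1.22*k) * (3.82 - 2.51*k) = 3.0622*k^2 - 8.7015*k + 6.1502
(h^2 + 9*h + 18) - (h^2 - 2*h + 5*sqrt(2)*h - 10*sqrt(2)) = -5*sqrt(2)*h + 11*h + 10*sqrt(2) + 18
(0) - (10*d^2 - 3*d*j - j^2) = -10*d^2 + 3*d*j + j^2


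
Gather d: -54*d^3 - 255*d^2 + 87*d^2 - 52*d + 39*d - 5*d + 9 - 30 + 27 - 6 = -54*d^3 - 168*d^2 - 18*d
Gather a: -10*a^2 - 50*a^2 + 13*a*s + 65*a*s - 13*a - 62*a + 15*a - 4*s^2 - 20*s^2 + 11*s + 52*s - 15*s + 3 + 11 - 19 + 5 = -60*a^2 + a*(78*s - 60) - 24*s^2 + 48*s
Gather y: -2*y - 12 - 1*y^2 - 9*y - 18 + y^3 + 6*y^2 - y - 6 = y^3 + 5*y^2 - 12*y - 36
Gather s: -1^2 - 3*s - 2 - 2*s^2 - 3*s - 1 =-2*s^2 - 6*s - 4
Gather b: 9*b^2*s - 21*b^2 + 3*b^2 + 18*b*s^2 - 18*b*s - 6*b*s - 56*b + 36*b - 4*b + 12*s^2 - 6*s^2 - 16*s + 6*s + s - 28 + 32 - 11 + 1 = b^2*(9*s - 18) + b*(18*s^2 - 24*s - 24) + 6*s^2 - 9*s - 6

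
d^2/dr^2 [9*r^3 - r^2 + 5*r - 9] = 54*r - 2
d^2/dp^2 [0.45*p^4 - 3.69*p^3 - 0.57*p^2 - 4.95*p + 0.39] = 5.4*p^2 - 22.14*p - 1.14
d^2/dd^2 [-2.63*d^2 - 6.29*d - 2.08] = -5.26000000000000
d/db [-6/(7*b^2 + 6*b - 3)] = 12*(7*b + 3)/(7*b^2 + 6*b - 3)^2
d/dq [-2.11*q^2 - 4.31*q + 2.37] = -4.22*q - 4.31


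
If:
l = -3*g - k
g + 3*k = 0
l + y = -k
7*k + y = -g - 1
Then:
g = -3/5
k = 1/5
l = 8/5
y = -9/5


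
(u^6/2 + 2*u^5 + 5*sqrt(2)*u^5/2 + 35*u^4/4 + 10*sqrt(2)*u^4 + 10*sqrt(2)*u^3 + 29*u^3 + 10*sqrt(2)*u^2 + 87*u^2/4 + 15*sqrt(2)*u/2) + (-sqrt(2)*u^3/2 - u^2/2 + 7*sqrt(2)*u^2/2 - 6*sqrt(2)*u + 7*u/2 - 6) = u^6/2 + 2*u^5 + 5*sqrt(2)*u^5/2 + 35*u^4/4 + 10*sqrt(2)*u^4 + 19*sqrt(2)*u^3/2 + 29*u^3 + 27*sqrt(2)*u^2/2 + 85*u^2/4 + 3*sqrt(2)*u/2 + 7*u/2 - 6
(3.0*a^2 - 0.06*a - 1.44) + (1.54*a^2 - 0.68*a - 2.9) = 4.54*a^2 - 0.74*a - 4.34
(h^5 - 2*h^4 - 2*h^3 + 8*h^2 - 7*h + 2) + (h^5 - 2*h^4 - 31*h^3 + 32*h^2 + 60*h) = 2*h^5 - 4*h^4 - 33*h^3 + 40*h^2 + 53*h + 2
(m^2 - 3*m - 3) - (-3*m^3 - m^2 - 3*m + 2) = 3*m^3 + 2*m^2 - 5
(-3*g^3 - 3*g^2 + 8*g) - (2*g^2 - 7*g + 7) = -3*g^3 - 5*g^2 + 15*g - 7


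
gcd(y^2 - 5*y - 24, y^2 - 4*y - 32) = y - 8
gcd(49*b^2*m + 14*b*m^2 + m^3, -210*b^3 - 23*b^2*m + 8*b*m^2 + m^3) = 7*b + m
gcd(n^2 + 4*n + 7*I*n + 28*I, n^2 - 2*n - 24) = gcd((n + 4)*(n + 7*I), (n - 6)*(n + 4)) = n + 4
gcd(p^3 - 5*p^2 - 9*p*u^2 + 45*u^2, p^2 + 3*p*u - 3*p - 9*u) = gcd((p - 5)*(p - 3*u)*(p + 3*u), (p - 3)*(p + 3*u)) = p + 3*u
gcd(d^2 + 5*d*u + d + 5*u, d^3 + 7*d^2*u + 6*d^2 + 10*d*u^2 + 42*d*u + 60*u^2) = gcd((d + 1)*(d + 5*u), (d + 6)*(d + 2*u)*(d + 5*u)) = d + 5*u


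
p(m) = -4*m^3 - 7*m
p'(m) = -12*m^2 - 7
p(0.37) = -2.79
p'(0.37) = -8.64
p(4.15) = -314.94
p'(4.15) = -213.67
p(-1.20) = 15.31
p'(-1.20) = -24.28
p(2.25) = -61.31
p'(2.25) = -67.75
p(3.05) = -134.84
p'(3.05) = -118.63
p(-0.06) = 0.42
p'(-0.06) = -7.04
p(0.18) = -1.28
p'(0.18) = -7.39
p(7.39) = -1666.06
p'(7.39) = -662.35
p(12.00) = -6996.00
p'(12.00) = -1735.00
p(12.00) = -6996.00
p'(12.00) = -1735.00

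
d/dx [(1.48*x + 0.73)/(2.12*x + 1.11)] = (0.201824*x + 0.105672)/(2.12*x + 1.11)^3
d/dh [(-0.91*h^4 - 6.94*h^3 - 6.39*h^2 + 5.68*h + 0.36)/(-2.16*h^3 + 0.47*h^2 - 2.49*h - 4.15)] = (1.9656*h^6 - 0.855399999999996*h^5 - 10.2665*h^4 + 74.2048*h^3 + 101.9773*h^2 + 52.6986*h - 22.6756)/(4.6656*h^6 - 2.0304*h^5 + 10.9777*h^4 + 15.5874*h^3 + 2.2991*h^2 + 20.667*h + 17.2225)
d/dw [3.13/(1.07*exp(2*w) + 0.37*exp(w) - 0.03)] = (-6.6982*exp(w) - 1.1581)*exp(w)/(1.07*exp(2*w) + 0.37*exp(w) - 0.03)^2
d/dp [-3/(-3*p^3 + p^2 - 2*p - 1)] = 3*(-9*p^2 + 2*p - 2)/(3*p^3 - p^2 + 2*p + 1)^2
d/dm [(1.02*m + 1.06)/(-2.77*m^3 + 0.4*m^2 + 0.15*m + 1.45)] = (5.6508*m^3 + 8.4006*m^2 - 0.848*m + 1.32)/(7.6729*m^6 - 2.216*m^5 - 0.671*m^4 - 7.913*m^3 + 1.1825*m^2 + 0.435*m + 2.1025)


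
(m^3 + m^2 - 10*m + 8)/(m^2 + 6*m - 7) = (m^2 + 2*m - 8)/(m + 7)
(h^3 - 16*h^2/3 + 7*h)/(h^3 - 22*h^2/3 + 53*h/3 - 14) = h/(h - 2)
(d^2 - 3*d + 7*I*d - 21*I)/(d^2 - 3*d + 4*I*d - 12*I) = (d + 7*I)/(d + 4*I)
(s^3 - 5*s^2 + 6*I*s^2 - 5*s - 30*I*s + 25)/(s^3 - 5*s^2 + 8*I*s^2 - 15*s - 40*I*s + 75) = (s + I)/(s + 3*I)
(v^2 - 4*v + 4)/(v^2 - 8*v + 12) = (v - 2)/(v - 6)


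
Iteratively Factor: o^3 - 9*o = (o)*(o^2 - 9) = o*(o - 3)*(o + 3)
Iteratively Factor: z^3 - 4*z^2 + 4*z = (z - 2)*(z^2 - 2*z) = (z - 2)^2*(z)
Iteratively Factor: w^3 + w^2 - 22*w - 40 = (w + 2)*(w^2 - w - 20) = (w + 2)*(w + 4)*(w - 5)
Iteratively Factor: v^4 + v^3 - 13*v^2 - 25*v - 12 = (v + 1)*(v^3 - 13*v - 12) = (v + 1)*(v + 3)*(v^2 - 3*v - 4) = (v - 4)*(v + 1)*(v + 3)*(v + 1)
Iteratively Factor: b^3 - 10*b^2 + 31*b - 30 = (b - 5)*(b^2 - 5*b + 6) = (b - 5)*(b - 3)*(b - 2)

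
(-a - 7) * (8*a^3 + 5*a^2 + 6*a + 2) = -8*a^4 - 61*a^3 - 41*a^2 - 44*a - 14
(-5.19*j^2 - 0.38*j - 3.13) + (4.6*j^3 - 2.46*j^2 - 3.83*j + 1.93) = 4.6*j^3 - 7.65*j^2 - 4.21*j - 1.2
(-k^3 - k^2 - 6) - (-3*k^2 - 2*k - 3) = -k^3 + 2*k^2 + 2*k - 3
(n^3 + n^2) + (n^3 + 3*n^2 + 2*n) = 2*n^3 + 4*n^2 + 2*n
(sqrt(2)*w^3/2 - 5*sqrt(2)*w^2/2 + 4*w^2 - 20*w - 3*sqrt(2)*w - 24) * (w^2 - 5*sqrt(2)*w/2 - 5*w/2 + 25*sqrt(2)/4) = sqrt(2)*w^5/2 - 15*sqrt(2)*w^4/4 + 3*w^4/2 - 45*w^3/4 - 27*sqrt(2)*w^3/4 + 39*w^2/4 + 165*sqrt(2)*w^2/2 - 65*sqrt(2)*w + 45*w/2 - 150*sqrt(2)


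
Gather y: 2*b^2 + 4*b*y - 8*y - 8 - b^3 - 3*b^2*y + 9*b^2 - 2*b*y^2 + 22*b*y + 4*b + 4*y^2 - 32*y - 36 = -b^3 + 11*b^2 + 4*b + y^2*(4 - 2*b) + y*(-3*b^2 + 26*b - 40) - 44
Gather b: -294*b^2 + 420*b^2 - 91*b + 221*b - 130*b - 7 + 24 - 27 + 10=126*b^2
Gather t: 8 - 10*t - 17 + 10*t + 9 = 0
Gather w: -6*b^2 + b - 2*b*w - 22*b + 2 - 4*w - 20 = -6*b^2 - 21*b + w*(-2*b - 4) - 18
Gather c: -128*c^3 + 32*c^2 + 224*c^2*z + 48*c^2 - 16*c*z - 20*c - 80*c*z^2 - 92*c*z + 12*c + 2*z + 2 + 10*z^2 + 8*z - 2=-128*c^3 + c^2*(224*z + 80) + c*(-80*z^2 - 108*z - 8) + 10*z^2 + 10*z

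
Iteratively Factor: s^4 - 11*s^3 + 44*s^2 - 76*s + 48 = (s - 4)*(s^3 - 7*s^2 + 16*s - 12) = (s - 4)*(s - 3)*(s^2 - 4*s + 4) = (s - 4)*(s - 3)*(s - 2)*(s - 2)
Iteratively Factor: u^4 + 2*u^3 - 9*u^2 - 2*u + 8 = (u + 1)*(u^3 + u^2 - 10*u + 8) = (u - 1)*(u + 1)*(u^2 + 2*u - 8) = (u - 1)*(u + 1)*(u + 4)*(u - 2)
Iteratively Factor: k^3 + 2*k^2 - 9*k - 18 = (k + 3)*(k^2 - k - 6) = (k - 3)*(k + 3)*(k + 2)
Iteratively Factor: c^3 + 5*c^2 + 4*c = (c)*(c^2 + 5*c + 4) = c*(c + 4)*(c + 1)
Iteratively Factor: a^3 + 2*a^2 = (a + 2)*(a^2) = a*(a + 2)*(a)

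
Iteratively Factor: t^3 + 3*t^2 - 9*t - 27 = (t + 3)*(t^2 - 9) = (t - 3)*(t + 3)*(t + 3)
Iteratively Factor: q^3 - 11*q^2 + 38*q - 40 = (q - 2)*(q^2 - 9*q + 20) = (q - 4)*(q - 2)*(q - 5)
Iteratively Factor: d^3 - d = (d - 1)*(d^2 + d) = (d - 1)*(d + 1)*(d)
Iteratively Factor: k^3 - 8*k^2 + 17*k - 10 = (k - 5)*(k^2 - 3*k + 2) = (k - 5)*(k - 2)*(k - 1)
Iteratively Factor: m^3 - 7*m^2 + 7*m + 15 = (m - 3)*(m^2 - 4*m - 5) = (m - 5)*(m - 3)*(m + 1)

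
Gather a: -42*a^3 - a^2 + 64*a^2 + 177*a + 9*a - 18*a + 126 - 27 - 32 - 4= -42*a^3 + 63*a^2 + 168*a + 63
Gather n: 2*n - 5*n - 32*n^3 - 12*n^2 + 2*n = -32*n^3 - 12*n^2 - n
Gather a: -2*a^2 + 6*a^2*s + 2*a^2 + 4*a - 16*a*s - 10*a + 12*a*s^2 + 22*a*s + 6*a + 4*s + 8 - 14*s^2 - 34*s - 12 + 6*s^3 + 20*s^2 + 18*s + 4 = 6*a^2*s + a*(12*s^2 + 6*s) + 6*s^3 + 6*s^2 - 12*s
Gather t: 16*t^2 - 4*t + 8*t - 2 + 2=16*t^2 + 4*t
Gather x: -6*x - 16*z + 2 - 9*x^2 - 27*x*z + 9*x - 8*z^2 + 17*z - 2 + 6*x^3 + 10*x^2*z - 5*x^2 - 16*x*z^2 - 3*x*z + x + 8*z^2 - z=6*x^3 + x^2*(10*z - 14) + x*(-16*z^2 - 30*z + 4)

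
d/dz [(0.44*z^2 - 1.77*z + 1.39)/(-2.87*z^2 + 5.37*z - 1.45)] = (-2.7171*z^2 + 6.7026*z - 4.8978)/(8.2369*z^4 - 30.8238*z^3 + 37.1599*z^2 - 15.573*z + 2.1025)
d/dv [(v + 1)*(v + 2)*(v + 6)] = 3*v^2 + 18*v + 20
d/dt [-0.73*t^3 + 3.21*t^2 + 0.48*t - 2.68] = -2.19*t^2 + 6.42*t + 0.48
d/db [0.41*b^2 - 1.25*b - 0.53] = 0.82*b - 1.25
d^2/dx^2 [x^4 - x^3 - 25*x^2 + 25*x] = 12*x^2 - 6*x - 50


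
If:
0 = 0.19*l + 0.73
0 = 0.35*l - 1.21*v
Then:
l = -3.84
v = -1.11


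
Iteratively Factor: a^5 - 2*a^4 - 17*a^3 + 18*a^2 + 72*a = (a + 3)*(a^4 - 5*a^3 - 2*a^2 + 24*a) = (a - 4)*(a + 3)*(a^3 - a^2 - 6*a) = a*(a - 4)*(a + 3)*(a^2 - a - 6) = a*(a - 4)*(a - 3)*(a + 3)*(a + 2)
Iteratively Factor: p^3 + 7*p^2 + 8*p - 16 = (p + 4)*(p^2 + 3*p - 4) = (p - 1)*(p + 4)*(p + 4)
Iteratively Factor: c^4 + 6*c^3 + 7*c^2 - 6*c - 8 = (c + 1)*(c^3 + 5*c^2 + 2*c - 8) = (c + 1)*(c + 4)*(c^2 + c - 2) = (c + 1)*(c + 2)*(c + 4)*(c - 1)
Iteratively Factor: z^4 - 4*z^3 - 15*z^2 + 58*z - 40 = (z + 4)*(z^3 - 8*z^2 + 17*z - 10) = (z - 5)*(z + 4)*(z^2 - 3*z + 2) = (z - 5)*(z - 1)*(z + 4)*(z - 2)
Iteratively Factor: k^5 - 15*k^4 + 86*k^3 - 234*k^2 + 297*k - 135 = (k - 3)*(k^4 - 12*k^3 + 50*k^2 - 84*k + 45) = (k - 3)^2*(k^3 - 9*k^2 + 23*k - 15) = (k - 3)^3*(k^2 - 6*k + 5) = (k - 3)^3*(k - 1)*(k - 5)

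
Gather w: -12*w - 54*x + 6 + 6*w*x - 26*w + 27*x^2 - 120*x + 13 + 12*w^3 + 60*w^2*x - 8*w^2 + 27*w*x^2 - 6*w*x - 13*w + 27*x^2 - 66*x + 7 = 12*w^3 + w^2*(60*x - 8) + w*(27*x^2 - 51) + 54*x^2 - 240*x + 26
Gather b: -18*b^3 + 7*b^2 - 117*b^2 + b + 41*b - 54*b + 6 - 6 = -18*b^3 - 110*b^2 - 12*b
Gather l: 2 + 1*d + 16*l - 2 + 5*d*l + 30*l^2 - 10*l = d + 30*l^2 + l*(5*d + 6)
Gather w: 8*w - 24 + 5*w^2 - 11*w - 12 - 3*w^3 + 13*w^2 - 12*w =-3*w^3 + 18*w^2 - 15*w - 36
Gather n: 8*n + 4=8*n + 4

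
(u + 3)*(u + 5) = u^2 + 8*u + 15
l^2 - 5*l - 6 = (l - 6)*(l + 1)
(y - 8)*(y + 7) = y^2 - y - 56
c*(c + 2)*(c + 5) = c^3 + 7*c^2 + 10*c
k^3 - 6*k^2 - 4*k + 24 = (k - 6)*(k - 2)*(k + 2)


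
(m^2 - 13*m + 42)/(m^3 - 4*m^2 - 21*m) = (m - 6)/(m*(m + 3))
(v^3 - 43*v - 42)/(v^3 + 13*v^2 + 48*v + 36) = (v - 7)/(v + 6)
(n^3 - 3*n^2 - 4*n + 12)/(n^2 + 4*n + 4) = (n^2 - 5*n + 6)/(n + 2)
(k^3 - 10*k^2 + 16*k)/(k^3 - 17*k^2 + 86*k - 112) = k/(k - 7)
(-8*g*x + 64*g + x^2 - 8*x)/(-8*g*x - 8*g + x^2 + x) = (x - 8)/(x + 1)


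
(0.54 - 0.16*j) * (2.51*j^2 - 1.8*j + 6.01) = -0.4016*j^3 + 1.6434*j^2 - 1.9336*j + 3.2454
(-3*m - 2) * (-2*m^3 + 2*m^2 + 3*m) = 6*m^4 - 2*m^3 - 13*m^2 - 6*m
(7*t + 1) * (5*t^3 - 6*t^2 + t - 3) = 35*t^4 - 37*t^3 + t^2 - 20*t - 3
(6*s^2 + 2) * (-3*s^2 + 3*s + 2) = -18*s^4 + 18*s^3 + 6*s^2 + 6*s + 4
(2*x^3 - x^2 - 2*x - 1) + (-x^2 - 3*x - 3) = 2*x^3 - 2*x^2 - 5*x - 4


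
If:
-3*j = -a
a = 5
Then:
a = 5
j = 5/3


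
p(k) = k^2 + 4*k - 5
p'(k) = 2*k + 4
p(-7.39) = 20.05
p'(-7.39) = -10.78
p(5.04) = 40.56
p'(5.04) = 14.08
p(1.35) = 2.22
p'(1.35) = 6.70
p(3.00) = 16.00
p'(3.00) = 10.00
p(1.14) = 0.86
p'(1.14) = 6.28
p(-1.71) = -8.92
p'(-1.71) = 0.58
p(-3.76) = -5.90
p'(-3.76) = -3.52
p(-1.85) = -8.98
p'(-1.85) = 0.30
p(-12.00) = 91.00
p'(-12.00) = -20.00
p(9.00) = 112.00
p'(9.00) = 22.00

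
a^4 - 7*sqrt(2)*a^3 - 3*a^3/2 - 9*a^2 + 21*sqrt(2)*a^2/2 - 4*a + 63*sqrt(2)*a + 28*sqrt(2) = (a - 4)*(a + 1/2)*(a + 2)*(a - 7*sqrt(2))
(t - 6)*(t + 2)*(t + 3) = t^3 - t^2 - 24*t - 36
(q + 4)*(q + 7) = q^2 + 11*q + 28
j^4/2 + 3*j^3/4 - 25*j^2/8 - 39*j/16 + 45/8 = (j/2 + 1)*(j - 3/2)^2*(j + 5/2)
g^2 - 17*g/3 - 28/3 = (g - 7)*(g + 4/3)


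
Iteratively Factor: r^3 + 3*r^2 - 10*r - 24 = (r + 2)*(r^2 + r - 12) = (r + 2)*(r + 4)*(r - 3)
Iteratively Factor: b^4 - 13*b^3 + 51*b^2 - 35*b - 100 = (b - 5)*(b^3 - 8*b^2 + 11*b + 20) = (b - 5)*(b + 1)*(b^2 - 9*b + 20) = (b - 5)*(b - 4)*(b + 1)*(b - 5)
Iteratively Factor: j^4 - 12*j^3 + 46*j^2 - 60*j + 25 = (j - 1)*(j^3 - 11*j^2 + 35*j - 25) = (j - 1)^2*(j^2 - 10*j + 25) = (j - 5)*(j - 1)^2*(j - 5)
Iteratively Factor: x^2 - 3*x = (x - 3)*(x)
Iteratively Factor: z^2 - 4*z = (z)*(z - 4)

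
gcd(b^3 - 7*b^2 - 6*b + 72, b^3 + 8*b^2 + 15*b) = b + 3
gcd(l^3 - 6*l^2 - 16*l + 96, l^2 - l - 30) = l - 6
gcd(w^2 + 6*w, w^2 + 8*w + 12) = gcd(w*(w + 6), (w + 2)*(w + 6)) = w + 6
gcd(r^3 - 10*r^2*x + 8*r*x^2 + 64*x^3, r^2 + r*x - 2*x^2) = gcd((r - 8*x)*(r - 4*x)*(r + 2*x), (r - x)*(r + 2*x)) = r + 2*x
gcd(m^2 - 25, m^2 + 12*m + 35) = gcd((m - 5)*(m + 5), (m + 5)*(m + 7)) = m + 5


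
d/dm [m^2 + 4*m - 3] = 2*m + 4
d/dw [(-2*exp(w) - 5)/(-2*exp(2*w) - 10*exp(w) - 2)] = (-(2*exp(w) + 5)^2/2 + exp(2*w) + 5*exp(w) + 1)*exp(w)/(exp(2*w) + 5*exp(w) + 1)^2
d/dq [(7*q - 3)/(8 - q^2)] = (7*q^2 - 6*q + 56)/(q^4 - 16*q^2 + 64)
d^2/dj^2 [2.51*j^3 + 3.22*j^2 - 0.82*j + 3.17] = 15.06*j + 6.44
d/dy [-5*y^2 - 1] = -10*y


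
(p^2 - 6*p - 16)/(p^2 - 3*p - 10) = (p - 8)/(p - 5)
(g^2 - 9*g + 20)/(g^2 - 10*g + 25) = (g - 4)/(g - 5)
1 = 1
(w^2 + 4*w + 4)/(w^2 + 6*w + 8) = (w + 2)/(w + 4)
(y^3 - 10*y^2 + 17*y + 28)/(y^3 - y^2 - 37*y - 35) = (y - 4)/(y + 5)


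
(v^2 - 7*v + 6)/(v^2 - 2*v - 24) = (v - 1)/(v + 4)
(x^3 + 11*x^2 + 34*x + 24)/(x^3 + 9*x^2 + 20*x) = (x^2 + 7*x + 6)/(x*(x + 5))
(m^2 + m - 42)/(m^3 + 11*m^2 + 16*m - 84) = (m - 6)/(m^2 + 4*m - 12)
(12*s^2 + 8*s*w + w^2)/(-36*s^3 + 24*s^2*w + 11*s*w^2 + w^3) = (-2*s - w)/(6*s^2 - 5*s*w - w^2)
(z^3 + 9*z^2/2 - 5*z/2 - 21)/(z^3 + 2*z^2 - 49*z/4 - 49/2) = 2*(z^2 + z - 6)/(2*z^2 - 3*z - 14)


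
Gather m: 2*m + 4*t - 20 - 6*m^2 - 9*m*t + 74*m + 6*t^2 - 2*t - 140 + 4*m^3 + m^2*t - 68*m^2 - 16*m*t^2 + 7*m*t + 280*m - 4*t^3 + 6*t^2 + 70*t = 4*m^3 + m^2*(t - 74) + m*(-16*t^2 - 2*t + 356) - 4*t^3 + 12*t^2 + 72*t - 160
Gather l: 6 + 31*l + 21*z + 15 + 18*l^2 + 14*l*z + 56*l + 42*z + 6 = 18*l^2 + l*(14*z + 87) + 63*z + 27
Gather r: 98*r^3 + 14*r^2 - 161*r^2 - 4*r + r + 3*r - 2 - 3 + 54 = 98*r^3 - 147*r^2 + 49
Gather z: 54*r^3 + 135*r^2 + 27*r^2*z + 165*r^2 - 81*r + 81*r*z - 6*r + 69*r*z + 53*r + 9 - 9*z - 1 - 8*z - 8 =54*r^3 + 300*r^2 - 34*r + z*(27*r^2 + 150*r - 17)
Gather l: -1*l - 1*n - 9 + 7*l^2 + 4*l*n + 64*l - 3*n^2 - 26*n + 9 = 7*l^2 + l*(4*n + 63) - 3*n^2 - 27*n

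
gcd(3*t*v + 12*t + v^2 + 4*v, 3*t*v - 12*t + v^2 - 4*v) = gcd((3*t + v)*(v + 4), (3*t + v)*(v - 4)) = 3*t + v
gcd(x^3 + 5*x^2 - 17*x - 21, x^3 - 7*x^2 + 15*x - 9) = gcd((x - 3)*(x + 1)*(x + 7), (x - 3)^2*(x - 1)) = x - 3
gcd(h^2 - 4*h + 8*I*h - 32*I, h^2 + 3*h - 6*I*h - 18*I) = 1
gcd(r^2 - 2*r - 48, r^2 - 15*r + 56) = r - 8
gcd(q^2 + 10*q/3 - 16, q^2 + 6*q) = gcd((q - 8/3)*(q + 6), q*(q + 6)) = q + 6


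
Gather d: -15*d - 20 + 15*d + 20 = 0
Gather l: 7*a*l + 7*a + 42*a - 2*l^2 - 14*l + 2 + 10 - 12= 49*a - 2*l^2 + l*(7*a - 14)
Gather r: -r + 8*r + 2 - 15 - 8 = 7*r - 21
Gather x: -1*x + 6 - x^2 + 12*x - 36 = -x^2 + 11*x - 30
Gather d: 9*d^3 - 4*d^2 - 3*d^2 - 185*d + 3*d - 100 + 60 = 9*d^3 - 7*d^2 - 182*d - 40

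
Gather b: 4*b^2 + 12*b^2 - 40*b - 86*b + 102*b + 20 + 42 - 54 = 16*b^2 - 24*b + 8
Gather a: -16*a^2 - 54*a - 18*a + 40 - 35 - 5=-16*a^2 - 72*a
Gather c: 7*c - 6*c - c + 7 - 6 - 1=0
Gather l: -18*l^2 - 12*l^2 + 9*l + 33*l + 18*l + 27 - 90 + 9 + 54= -30*l^2 + 60*l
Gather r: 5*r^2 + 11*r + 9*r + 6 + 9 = 5*r^2 + 20*r + 15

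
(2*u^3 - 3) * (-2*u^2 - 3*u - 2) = -4*u^5 - 6*u^4 - 4*u^3 + 6*u^2 + 9*u + 6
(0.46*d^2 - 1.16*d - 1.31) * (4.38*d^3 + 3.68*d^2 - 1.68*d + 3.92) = 2.0148*d^5 - 3.388*d^4 - 10.7794*d^3 - 1.0688*d^2 - 2.3464*d - 5.1352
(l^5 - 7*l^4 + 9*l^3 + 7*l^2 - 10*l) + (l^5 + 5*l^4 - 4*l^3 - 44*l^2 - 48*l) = 2*l^5 - 2*l^4 + 5*l^3 - 37*l^2 - 58*l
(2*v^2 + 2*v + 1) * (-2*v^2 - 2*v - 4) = -4*v^4 - 8*v^3 - 14*v^2 - 10*v - 4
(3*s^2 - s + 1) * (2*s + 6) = 6*s^3 + 16*s^2 - 4*s + 6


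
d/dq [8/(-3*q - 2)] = 24/(3*q + 2)^2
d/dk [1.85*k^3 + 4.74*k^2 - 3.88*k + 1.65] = 5.55*k^2 + 9.48*k - 3.88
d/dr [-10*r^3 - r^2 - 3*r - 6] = -30*r^2 - 2*r - 3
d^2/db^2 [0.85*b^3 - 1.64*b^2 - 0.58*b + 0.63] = 5.1*b - 3.28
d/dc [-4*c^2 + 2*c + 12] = 2 - 8*c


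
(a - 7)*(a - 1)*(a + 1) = a^3 - 7*a^2 - a + 7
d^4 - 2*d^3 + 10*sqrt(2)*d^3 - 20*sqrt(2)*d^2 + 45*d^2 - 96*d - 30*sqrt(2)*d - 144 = (d - 3)*(d + 1)*(d + 4*sqrt(2))*(d + 6*sqrt(2))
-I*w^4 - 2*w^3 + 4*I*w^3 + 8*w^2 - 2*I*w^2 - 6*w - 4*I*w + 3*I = (w - 3)*(w - I)^2*(-I*w + I)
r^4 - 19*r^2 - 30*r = r*(r - 5)*(r + 2)*(r + 3)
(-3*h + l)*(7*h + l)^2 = -147*h^3 + 7*h^2*l + 11*h*l^2 + l^3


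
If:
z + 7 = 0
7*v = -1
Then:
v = -1/7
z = -7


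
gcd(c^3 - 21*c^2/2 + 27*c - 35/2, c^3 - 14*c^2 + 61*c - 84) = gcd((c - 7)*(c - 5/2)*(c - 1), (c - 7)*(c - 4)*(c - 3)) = c - 7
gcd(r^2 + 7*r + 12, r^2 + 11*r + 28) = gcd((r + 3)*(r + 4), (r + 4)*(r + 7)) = r + 4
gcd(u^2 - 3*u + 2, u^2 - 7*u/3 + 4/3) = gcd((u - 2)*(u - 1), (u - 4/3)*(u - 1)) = u - 1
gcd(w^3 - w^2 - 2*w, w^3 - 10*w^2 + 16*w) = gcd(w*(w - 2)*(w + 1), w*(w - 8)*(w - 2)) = w^2 - 2*w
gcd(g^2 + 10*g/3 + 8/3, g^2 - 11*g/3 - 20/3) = g + 4/3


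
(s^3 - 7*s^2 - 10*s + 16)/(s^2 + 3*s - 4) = (s^2 - 6*s - 16)/(s + 4)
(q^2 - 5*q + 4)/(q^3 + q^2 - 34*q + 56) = (q - 1)/(q^2 + 5*q - 14)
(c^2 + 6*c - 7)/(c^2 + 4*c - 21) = (c - 1)/(c - 3)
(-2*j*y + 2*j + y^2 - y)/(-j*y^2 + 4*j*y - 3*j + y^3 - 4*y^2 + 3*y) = (-2*j + y)/(-j*y + 3*j + y^2 - 3*y)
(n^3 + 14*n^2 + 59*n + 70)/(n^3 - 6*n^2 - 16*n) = (n^2 + 12*n + 35)/(n*(n - 8))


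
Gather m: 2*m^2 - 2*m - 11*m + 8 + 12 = 2*m^2 - 13*m + 20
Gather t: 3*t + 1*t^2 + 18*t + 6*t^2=7*t^2 + 21*t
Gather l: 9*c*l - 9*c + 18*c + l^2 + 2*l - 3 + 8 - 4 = 9*c + l^2 + l*(9*c + 2) + 1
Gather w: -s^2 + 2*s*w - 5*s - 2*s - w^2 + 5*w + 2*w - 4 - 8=-s^2 - 7*s - w^2 + w*(2*s + 7) - 12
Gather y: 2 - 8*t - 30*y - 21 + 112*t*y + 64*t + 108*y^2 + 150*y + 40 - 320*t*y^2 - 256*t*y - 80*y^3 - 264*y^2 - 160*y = 56*t - 80*y^3 + y^2*(-320*t - 156) + y*(-144*t - 40) + 21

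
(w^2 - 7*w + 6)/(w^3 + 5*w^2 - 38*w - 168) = (w - 1)/(w^2 + 11*w + 28)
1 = 1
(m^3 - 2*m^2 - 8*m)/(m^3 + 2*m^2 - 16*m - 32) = m/(m + 4)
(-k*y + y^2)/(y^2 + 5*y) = (-k + y)/(y + 5)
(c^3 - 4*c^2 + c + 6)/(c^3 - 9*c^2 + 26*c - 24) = (c + 1)/(c - 4)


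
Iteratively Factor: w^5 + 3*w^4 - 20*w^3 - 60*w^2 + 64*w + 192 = (w + 3)*(w^4 - 20*w^2 + 64) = (w + 2)*(w + 3)*(w^3 - 2*w^2 - 16*w + 32) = (w - 2)*(w + 2)*(w + 3)*(w^2 - 16) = (w - 2)*(w + 2)*(w + 3)*(w + 4)*(w - 4)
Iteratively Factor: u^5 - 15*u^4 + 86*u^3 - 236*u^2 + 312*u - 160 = (u - 4)*(u^4 - 11*u^3 + 42*u^2 - 68*u + 40) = (u - 5)*(u - 4)*(u^3 - 6*u^2 + 12*u - 8) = (u - 5)*(u - 4)*(u - 2)*(u^2 - 4*u + 4) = (u - 5)*(u - 4)*(u - 2)^2*(u - 2)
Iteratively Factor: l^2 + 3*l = (l)*(l + 3)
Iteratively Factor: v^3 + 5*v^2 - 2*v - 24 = (v + 3)*(v^2 + 2*v - 8) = (v + 3)*(v + 4)*(v - 2)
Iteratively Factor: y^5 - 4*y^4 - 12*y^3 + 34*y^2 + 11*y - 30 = (y - 5)*(y^4 + y^3 - 7*y^2 - y + 6) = (y - 5)*(y - 2)*(y^3 + 3*y^2 - y - 3) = (y - 5)*(y - 2)*(y + 3)*(y^2 - 1) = (y - 5)*(y - 2)*(y + 1)*(y + 3)*(y - 1)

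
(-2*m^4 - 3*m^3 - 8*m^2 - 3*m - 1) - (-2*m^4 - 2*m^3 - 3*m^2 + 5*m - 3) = -m^3 - 5*m^2 - 8*m + 2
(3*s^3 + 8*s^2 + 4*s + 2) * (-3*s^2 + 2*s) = -9*s^5 - 18*s^4 + 4*s^3 + 2*s^2 + 4*s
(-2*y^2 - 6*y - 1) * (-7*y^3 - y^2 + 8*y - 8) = 14*y^5 + 44*y^4 - 3*y^3 - 31*y^2 + 40*y + 8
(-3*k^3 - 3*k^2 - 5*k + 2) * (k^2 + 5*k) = -3*k^5 - 18*k^4 - 20*k^3 - 23*k^2 + 10*k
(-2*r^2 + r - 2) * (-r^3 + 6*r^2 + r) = 2*r^5 - 13*r^4 + 6*r^3 - 11*r^2 - 2*r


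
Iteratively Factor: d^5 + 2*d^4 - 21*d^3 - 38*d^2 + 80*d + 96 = (d - 2)*(d^4 + 4*d^3 - 13*d^2 - 64*d - 48) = (d - 2)*(d + 1)*(d^3 + 3*d^2 - 16*d - 48) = (d - 2)*(d + 1)*(d + 4)*(d^2 - d - 12) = (d - 4)*(d - 2)*(d + 1)*(d + 4)*(d + 3)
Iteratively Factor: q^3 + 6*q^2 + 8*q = (q)*(q^2 + 6*q + 8) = q*(q + 2)*(q + 4)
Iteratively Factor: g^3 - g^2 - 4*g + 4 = (g + 2)*(g^2 - 3*g + 2) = (g - 2)*(g + 2)*(g - 1)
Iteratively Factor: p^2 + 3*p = (p + 3)*(p)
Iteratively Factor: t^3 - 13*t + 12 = (t - 1)*(t^2 + t - 12) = (t - 1)*(t + 4)*(t - 3)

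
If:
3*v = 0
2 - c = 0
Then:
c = 2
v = 0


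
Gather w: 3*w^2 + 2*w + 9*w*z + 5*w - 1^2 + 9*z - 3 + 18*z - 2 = 3*w^2 + w*(9*z + 7) + 27*z - 6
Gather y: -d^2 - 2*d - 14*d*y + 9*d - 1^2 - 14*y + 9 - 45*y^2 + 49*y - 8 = -d^2 + 7*d - 45*y^2 + y*(35 - 14*d)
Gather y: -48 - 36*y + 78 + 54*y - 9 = 18*y + 21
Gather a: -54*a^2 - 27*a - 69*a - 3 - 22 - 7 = -54*a^2 - 96*a - 32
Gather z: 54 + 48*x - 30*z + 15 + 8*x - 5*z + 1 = 56*x - 35*z + 70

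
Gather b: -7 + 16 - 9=0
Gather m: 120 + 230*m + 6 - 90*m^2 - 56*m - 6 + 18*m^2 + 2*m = -72*m^2 + 176*m + 120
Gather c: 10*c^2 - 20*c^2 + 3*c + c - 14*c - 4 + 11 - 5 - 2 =-10*c^2 - 10*c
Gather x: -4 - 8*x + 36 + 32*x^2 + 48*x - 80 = 32*x^2 + 40*x - 48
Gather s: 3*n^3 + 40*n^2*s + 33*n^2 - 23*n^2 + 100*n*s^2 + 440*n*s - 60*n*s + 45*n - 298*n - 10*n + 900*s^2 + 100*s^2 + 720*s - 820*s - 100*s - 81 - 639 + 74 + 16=3*n^3 + 10*n^2 - 263*n + s^2*(100*n + 1000) + s*(40*n^2 + 380*n - 200) - 630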